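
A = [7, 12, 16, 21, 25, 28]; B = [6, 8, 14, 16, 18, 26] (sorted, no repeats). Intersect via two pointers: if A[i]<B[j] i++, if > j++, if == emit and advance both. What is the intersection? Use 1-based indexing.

intersection = [16]

[i=1,j=1] 7>6 → j++
[i=1,j=2] 7<8 → i++
[i=2,j=2] 12>8 → j++
[i=2,j=3] 12<14 → i++
[i=3,j=3] 16>14 → j++
[i=3,j=4] 16==16 emit → i++,j++
[i=4,j=5] 21>18 → j++
[i=4,j=6] 21<26 → i++
[i=5,j=6] 25<26 → i++
[i=6,j=6] 28>26 → j++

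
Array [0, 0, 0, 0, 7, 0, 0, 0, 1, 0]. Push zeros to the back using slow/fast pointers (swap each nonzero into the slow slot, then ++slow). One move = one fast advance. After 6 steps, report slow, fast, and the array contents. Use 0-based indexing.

slow=1, fast=6, a=[7, 0, 0, 0, 0, 0, 0, 0, 1, 0]

(s=0,f=0) a[fast]=0 → fast++
(s=0,f=1) a[fast]=0 → fast++
(s=0,f=2) a[fast]=0 → fast++
(s=0,f=3) a[fast]=0 → fast++
(s=0,f=4) a[fast]=7≠0 swap→a[0]=7 → slow++,fast++
(s=1,f=5) a[fast]=0 → fast++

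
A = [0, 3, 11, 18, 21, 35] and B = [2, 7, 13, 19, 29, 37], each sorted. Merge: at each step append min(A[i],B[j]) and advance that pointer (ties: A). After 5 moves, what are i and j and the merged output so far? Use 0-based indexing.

i=3, j=2, merged so far=[0, 2, 3, 7, 11]

i=0 j=0: A[i]=0<=B[j]=2 take 0, i++
i=1 j=0: A[i]=3>B[j]=2 take 2, j++
i=1 j=1: A[i]=3<=B[j]=7 take 3, i++
i=2 j=1: A[i]=11>B[j]=7 take 7, j++
i=2 j=2: A[i]=11<=B[j]=13 take 11, i++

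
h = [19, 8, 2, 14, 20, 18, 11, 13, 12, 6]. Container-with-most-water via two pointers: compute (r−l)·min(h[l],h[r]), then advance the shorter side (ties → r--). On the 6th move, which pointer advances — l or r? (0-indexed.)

l=0 r=9: min(19,6)*9=54 best=54 *, r--
l=0 r=8: min(19,12)*8=96 best=96 *, r--
l=0 r=7: min(19,13)*7=91 best=96, r--
l=0 r=6: min(19,11)*6=66 best=96, r--
l=0 r=5: min(19,18)*5=90 best=96, r--
l=0 r=4: min(19,20)*4=76 best=96, l++

l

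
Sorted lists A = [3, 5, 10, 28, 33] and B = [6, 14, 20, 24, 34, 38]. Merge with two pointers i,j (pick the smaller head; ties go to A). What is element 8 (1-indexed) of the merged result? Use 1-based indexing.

[i=1,j=1] A[i]=3<=B[j]=6 take 3 → i++
[i=2,j=1] A[i]=5<=B[j]=6 take 5 → i++
[i=3,j=1] A[i]=10>B[j]=6 take 6 → j++
[i=3,j=2] A[i]=10<=B[j]=14 take 10 → i++
[i=4,j=2] A[i]=28>B[j]=14 take 14 → j++
[i=4,j=3] A[i]=28>B[j]=20 take 20 → j++
[i=4,j=4] A[i]=28>B[j]=24 take 24 → j++
[i=4,j=5] A[i]=28<=B[j]=34 take 28 → i++
[i=5,j=5] A[i]=33<=B[j]=34 take 33 → i++
[i=6,j=5] A done, take B[j]=34 → j++
[i=6,j=6] A done, take B[j]=38 → j++

merged[8] = 28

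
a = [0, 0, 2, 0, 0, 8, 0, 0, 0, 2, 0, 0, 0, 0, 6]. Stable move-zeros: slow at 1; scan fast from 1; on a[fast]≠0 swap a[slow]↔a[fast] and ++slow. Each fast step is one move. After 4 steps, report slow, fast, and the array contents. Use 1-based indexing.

slow=1 fast=1: a[fast]=0, fast++
slow=1 fast=2: a[fast]=0, fast++
slow=1 fast=3: a[fast]=2≠0 swap→a[1]=2, slow++,fast++
slow=2 fast=4: a[fast]=0, fast++

slow=2, fast=5, a=[2, 0, 0, 0, 0, 8, 0, 0, 0, 2, 0, 0, 0, 0, 6]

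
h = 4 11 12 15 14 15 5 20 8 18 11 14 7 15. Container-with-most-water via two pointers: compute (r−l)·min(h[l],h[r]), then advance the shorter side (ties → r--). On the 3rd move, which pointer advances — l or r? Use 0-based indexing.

[0,13] min(4,15)*13=52 best=52 * → l++
[1,13] min(11,15)*12=132 best=132 * → l++
[2,13] min(12,15)*11=132 best=132 → l++

l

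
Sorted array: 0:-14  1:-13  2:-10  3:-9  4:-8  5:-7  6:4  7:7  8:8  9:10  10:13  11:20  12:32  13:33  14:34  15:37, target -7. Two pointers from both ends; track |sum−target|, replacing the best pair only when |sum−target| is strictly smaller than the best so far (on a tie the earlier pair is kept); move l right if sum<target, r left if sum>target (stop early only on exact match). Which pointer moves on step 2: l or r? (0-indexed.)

r

l=0 r=15: -14+37=23 d=30 *, r--
l=0 r=14: -14+34=20 d=27 *, r--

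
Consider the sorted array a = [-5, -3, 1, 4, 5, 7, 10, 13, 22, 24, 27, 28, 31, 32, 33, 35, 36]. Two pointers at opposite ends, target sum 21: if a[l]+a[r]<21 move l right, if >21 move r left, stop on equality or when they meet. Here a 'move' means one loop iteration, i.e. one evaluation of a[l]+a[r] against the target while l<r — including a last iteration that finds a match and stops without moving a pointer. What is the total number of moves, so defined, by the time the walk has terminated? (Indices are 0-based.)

9 moves

l=0 r=16: -5+36=31 >21, r--
l=0 r=15: -5+35=30 >21, r--
l=0 r=14: -5+33=28 >21, r--
l=0 r=13: -5+32=27 >21, r--
l=0 r=12: -5+31=26 >21, r--
l=0 r=11: -5+28=23 >21, r--
l=0 r=10: -5+27=22 >21, r--
l=0 r=9: -5+24=19 <21, l++
l=1 r=9: -3+24=21, found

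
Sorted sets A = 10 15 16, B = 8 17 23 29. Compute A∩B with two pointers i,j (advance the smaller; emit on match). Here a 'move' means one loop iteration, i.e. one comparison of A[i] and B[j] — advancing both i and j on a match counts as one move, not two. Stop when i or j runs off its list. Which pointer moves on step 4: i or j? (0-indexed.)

i=0 j=0: 10>8, j++
i=0 j=1: 10<17, i++
i=1 j=1: 15<17, i++
i=2 j=1: 16<17, i++

i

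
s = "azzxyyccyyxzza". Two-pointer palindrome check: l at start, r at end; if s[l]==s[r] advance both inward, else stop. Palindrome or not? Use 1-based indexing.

l=1 r=14: 'a'=='a', l++,r--
l=2 r=13: 'z'=='z', l++,r--
l=3 r=12: 'z'=='z', l++,r--
l=4 r=11: 'x'=='x', l++,r--
l=5 r=10: 'y'=='y', l++,r--
l=6 r=9: 'y'=='y', l++,r--
l=7 r=8: 'c'=='c', l++,r--

palindrome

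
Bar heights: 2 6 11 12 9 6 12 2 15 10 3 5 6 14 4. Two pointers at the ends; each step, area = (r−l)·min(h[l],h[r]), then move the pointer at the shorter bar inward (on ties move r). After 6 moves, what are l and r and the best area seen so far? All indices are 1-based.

[1,15] min(2,4)*14=28 best=28 * → l++
[2,15] min(6,4)*13=52 best=52 * → r--
[2,14] min(6,14)*12=72 best=72 * → l++
[3,14] min(11,14)*11=121 best=121 * → l++
[4,14] min(12,14)*10=120 best=121 → l++
[5,14] min(9,14)*9=81 best=121 → l++

l=6, r=14, best area=121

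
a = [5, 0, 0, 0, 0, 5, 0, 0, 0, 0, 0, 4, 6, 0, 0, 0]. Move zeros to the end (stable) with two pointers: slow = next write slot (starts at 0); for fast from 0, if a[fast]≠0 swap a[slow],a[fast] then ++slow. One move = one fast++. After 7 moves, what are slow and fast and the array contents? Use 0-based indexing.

slow=2, fast=7, a=[5, 5, 0, 0, 0, 0, 0, 0, 0, 0, 0, 4, 6, 0, 0, 0]

(s=0,f=0) a[fast]=5≠0 swap→a[0]=5 → slow++,fast++
(s=1,f=1) a[fast]=0 → fast++
(s=1,f=2) a[fast]=0 → fast++
(s=1,f=3) a[fast]=0 → fast++
(s=1,f=4) a[fast]=0 → fast++
(s=1,f=5) a[fast]=5≠0 swap→a[1]=5 → slow++,fast++
(s=2,f=6) a[fast]=0 → fast++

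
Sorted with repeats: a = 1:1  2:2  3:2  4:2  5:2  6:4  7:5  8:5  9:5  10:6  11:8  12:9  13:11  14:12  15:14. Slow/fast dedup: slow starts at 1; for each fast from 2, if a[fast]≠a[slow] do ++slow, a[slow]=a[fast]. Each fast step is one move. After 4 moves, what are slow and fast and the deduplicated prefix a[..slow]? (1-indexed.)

slow=1 fast=2: a[fast]=2≠a[slow]=1 write a[2]=2, slow++,fast++
slow=2 fast=3: a[fast]=2=a[slow] dup, fast++
slow=2 fast=4: a[fast]=2=a[slow] dup, fast++
slow=2 fast=5: a[fast]=2=a[slow] dup, fast++

slow=2, fast=6, prefix=[1, 2]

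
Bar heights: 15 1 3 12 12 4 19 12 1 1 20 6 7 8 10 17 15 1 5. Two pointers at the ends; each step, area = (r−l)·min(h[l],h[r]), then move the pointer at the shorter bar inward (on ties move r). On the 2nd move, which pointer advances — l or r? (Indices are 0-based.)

l=0 r=18: min(15,5)*18=90 best=90 *, r--
l=0 r=17: min(15,1)*17=17 best=90, r--

r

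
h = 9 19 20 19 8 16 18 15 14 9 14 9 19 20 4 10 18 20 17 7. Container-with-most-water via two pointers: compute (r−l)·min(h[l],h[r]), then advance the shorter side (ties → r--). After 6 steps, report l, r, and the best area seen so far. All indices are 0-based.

l=2, r=15, best area=304

[0,19] min(9,7)*19=133 best=133 * → r--
[0,18] min(9,17)*18=162 best=162 * → l++
[1,18] min(19,17)*17=289 best=289 * → r--
[1,17] min(19,20)*16=304 best=304 * → l++
[2,17] min(20,20)*15=300 best=304 → r--
[2,16] min(20,18)*14=252 best=304 → r--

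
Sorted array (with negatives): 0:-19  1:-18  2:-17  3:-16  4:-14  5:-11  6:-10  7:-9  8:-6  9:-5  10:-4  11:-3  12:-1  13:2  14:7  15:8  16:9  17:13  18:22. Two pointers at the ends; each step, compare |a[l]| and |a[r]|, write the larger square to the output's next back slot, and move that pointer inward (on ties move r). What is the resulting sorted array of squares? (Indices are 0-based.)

[1, 4, 9, 16, 25, 36, 49, 64, 81, 81, 100, 121, 169, 196, 256, 289, 324, 361, 484]

[0,18] |-19|<=|22| out[18]=484 → r--
[0,17] |-19|>|13| out[17]=361 → l++
[1,17] |-18|>|13| out[16]=324 → l++
[2,17] |-17|>|13| out[15]=289 → l++
[3,17] |-16|>|13| out[14]=256 → l++
[4,17] |-14|>|13| out[13]=196 → l++
[5,17] |-11|<=|13| out[12]=169 → r--
[5,16] |-11|>|9| out[11]=121 → l++
[6,16] |-10|>|9| out[10]=100 → l++
[7,16] |-9|<=|9| out[9]=81 → r--
[7,15] |-9|>|8| out[8]=81 → l++
[8,15] |-6|<=|8| out[7]=64 → r--
[8,14] |-6|<=|7| out[6]=49 → r--
[8,13] |-6|>|2| out[5]=36 → l++
[9,13] |-5|>|2| out[4]=25 → l++
[10,13] |-4|>|2| out[3]=16 → l++
[11,13] |-3|>|2| out[2]=9 → l++
[12,13] |-1|<=|2| out[1]=4 → r--
[12,12] |-1|<=|-1| out[0]=1 → r--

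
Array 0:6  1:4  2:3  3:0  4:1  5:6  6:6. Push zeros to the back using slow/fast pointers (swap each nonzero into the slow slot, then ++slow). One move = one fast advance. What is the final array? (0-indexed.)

slow=0 fast=0: a[fast]=6≠0 swap→a[0]=6, slow++,fast++
slow=1 fast=1: a[fast]=4≠0 swap→a[1]=4, slow++,fast++
slow=2 fast=2: a[fast]=3≠0 swap→a[2]=3, slow++,fast++
slow=3 fast=3: a[fast]=0, fast++
slow=3 fast=4: a[fast]=1≠0 swap→a[3]=1, slow++,fast++
slow=4 fast=5: a[fast]=6≠0 swap→a[4]=6, slow++,fast++
slow=5 fast=6: a[fast]=6≠0 swap→a[5]=6, slow++,fast++

[6, 4, 3, 1, 6, 6, 0]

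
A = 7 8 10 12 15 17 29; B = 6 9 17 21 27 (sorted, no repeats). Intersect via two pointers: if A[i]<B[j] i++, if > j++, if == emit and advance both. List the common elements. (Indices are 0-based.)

[i=0,j=0] 7>6 → j++
[i=0,j=1] 7<9 → i++
[i=1,j=1] 8<9 → i++
[i=2,j=1] 10>9 → j++
[i=2,j=2] 10<17 → i++
[i=3,j=2] 12<17 → i++
[i=4,j=2] 15<17 → i++
[i=5,j=2] 17==17 emit → i++,j++
[i=6,j=3] 29>21 → j++
[i=6,j=4] 29>27 → j++

intersection = [17]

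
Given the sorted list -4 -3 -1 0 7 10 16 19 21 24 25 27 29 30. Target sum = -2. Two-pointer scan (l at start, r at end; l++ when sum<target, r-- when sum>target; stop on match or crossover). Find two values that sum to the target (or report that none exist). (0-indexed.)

no pair

l=0 r=13: -4+30=26 >-2, r--
l=0 r=12: -4+29=25 >-2, r--
l=0 r=11: -4+27=23 >-2, r--
l=0 r=10: -4+25=21 >-2, r--
l=0 r=9: -4+24=20 >-2, r--
l=0 r=8: -4+21=17 >-2, r--
l=0 r=7: -4+19=15 >-2, r--
l=0 r=6: -4+16=12 >-2, r--
l=0 r=5: -4+10=6 >-2, r--
l=0 r=4: -4+7=3 >-2, r--
l=0 r=3: -4+0=-4 <-2, l++
l=1 r=3: -3+0=-3 <-2, l++
l=2 r=3: -1+0=-1 >-2, r--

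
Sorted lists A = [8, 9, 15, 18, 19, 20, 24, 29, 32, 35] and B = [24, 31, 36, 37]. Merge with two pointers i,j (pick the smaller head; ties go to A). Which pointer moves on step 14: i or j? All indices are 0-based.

i=0 j=0: A[i]=8<=B[j]=24 take 8, i++
i=1 j=0: A[i]=9<=B[j]=24 take 9, i++
i=2 j=0: A[i]=15<=B[j]=24 take 15, i++
i=3 j=0: A[i]=18<=B[j]=24 take 18, i++
i=4 j=0: A[i]=19<=B[j]=24 take 19, i++
i=5 j=0: A[i]=20<=B[j]=24 take 20, i++
i=6 j=0: A[i]=24<=B[j]=24 take 24, i++
i=7 j=0: A[i]=29>B[j]=24 take 24, j++
i=7 j=1: A[i]=29<=B[j]=31 take 29, i++
i=8 j=1: A[i]=32>B[j]=31 take 31, j++
i=8 j=2: A[i]=32<=B[j]=36 take 32, i++
i=9 j=2: A[i]=35<=B[j]=36 take 35, i++
i=10 j=2: A done, take B[j]=36, j++
i=10 j=3: A done, take B[j]=37, j++

j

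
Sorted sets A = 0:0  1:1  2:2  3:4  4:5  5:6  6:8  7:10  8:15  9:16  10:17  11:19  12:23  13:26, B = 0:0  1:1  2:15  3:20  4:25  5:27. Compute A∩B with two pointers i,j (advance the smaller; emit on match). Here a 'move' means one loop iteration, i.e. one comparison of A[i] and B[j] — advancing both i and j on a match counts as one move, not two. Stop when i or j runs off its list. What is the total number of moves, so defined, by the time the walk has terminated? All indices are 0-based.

16 moves

[i=0,j=0] 0==0 emit → i++,j++
[i=1,j=1] 1==1 emit → i++,j++
[i=2,j=2] 2<15 → i++
[i=3,j=2] 4<15 → i++
[i=4,j=2] 5<15 → i++
[i=5,j=2] 6<15 → i++
[i=6,j=2] 8<15 → i++
[i=7,j=2] 10<15 → i++
[i=8,j=2] 15==15 emit → i++,j++
[i=9,j=3] 16<20 → i++
[i=10,j=3] 17<20 → i++
[i=11,j=3] 19<20 → i++
[i=12,j=3] 23>20 → j++
[i=12,j=4] 23<25 → i++
[i=13,j=4] 26>25 → j++
[i=13,j=5] 26<27 → i++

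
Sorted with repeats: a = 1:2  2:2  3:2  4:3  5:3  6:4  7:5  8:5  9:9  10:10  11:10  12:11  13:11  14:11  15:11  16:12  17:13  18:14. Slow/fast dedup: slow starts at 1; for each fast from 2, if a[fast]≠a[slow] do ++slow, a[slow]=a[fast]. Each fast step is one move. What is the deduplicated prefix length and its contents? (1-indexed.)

(s=1,f=2) a[fast]=2=a[slow] dup → fast++
(s=1,f=3) a[fast]=2=a[slow] dup → fast++
(s=1,f=4) a[fast]=3≠a[slow]=2 write a[2]=3 → slow++,fast++
(s=2,f=5) a[fast]=3=a[slow] dup → fast++
(s=2,f=6) a[fast]=4≠a[slow]=3 write a[3]=4 → slow++,fast++
(s=3,f=7) a[fast]=5≠a[slow]=4 write a[4]=5 → slow++,fast++
(s=4,f=8) a[fast]=5=a[slow] dup → fast++
(s=4,f=9) a[fast]=9≠a[slow]=5 write a[5]=9 → slow++,fast++
(s=5,f=10) a[fast]=10≠a[slow]=9 write a[6]=10 → slow++,fast++
(s=6,f=11) a[fast]=10=a[slow] dup → fast++
(s=6,f=12) a[fast]=11≠a[slow]=10 write a[7]=11 → slow++,fast++
(s=7,f=13) a[fast]=11=a[slow] dup → fast++
(s=7,f=14) a[fast]=11=a[slow] dup → fast++
(s=7,f=15) a[fast]=11=a[slow] dup → fast++
(s=7,f=16) a[fast]=12≠a[slow]=11 write a[8]=12 → slow++,fast++
(s=8,f=17) a[fast]=13≠a[slow]=12 write a[9]=13 → slow++,fast++
(s=9,f=18) a[fast]=14≠a[slow]=13 write a[10]=14 → slow++,fast++

length 10; prefix = [2, 3, 4, 5, 9, 10, 11, 12, 13, 14]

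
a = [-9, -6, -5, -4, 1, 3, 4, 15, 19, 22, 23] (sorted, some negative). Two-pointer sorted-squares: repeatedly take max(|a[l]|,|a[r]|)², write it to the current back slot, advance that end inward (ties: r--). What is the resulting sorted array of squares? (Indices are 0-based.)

[1, 9, 16, 16, 25, 36, 81, 225, 361, 484, 529]

[0,10] |-9|<=|23| out[10]=529 → r--
[0,9] |-9|<=|22| out[9]=484 → r--
[0,8] |-9|<=|19| out[8]=361 → r--
[0,7] |-9|<=|15| out[7]=225 → r--
[0,6] |-9|>|4| out[6]=81 → l++
[1,6] |-6|>|4| out[5]=36 → l++
[2,6] |-5|>|4| out[4]=25 → l++
[3,6] |-4|<=|4| out[3]=16 → r--
[3,5] |-4|>|3| out[2]=16 → l++
[4,5] |1|<=|3| out[1]=9 → r--
[4,4] |1|<=|1| out[0]=1 → r--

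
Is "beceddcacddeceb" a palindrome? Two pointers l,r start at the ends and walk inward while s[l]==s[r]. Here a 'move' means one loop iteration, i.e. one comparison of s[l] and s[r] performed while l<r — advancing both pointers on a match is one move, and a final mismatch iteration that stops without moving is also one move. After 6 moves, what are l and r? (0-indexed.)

l=0 r=14: 'b'=='b', l++,r--
l=1 r=13: 'e'=='e', l++,r--
l=2 r=12: 'c'=='c', l++,r--
l=3 r=11: 'e'=='e', l++,r--
l=4 r=10: 'd'=='d', l++,r--
l=5 r=9: 'd'=='d', l++,r--

l=6, r=8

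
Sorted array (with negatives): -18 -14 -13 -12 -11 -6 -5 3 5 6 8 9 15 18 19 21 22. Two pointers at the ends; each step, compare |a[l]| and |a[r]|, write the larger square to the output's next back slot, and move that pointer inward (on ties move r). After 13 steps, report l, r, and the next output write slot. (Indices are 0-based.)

l=0 r=16: |-18|<=|22| out[16]=484, r--
l=0 r=15: |-18|<=|21| out[15]=441, r--
l=0 r=14: |-18|<=|19| out[14]=361, r--
l=0 r=13: |-18|<=|18| out[13]=324, r--
l=0 r=12: |-18|>|15| out[12]=324, l++
l=1 r=12: |-14|<=|15| out[11]=225, r--
l=1 r=11: |-14|>|9| out[10]=196, l++
l=2 r=11: |-13|>|9| out[9]=169, l++
l=3 r=11: |-12|>|9| out[8]=144, l++
l=4 r=11: |-11|>|9| out[7]=121, l++
l=5 r=11: |-6|<=|9| out[6]=81, r--
l=5 r=10: |-6|<=|8| out[5]=64, r--
l=5 r=9: |-6|<=|6| out[4]=36, r--

l=5, r=8, next write slot=3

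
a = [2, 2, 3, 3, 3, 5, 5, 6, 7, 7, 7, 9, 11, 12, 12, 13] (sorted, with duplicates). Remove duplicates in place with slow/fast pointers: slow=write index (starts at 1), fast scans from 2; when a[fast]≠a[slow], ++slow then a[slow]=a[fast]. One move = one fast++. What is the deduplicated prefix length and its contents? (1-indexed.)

slow=1 fast=2: a[fast]=2=a[slow] dup, fast++
slow=1 fast=3: a[fast]=3≠a[slow]=2 write a[2]=3, slow++,fast++
slow=2 fast=4: a[fast]=3=a[slow] dup, fast++
slow=2 fast=5: a[fast]=3=a[slow] dup, fast++
slow=2 fast=6: a[fast]=5≠a[slow]=3 write a[3]=5, slow++,fast++
slow=3 fast=7: a[fast]=5=a[slow] dup, fast++
slow=3 fast=8: a[fast]=6≠a[slow]=5 write a[4]=6, slow++,fast++
slow=4 fast=9: a[fast]=7≠a[slow]=6 write a[5]=7, slow++,fast++
slow=5 fast=10: a[fast]=7=a[slow] dup, fast++
slow=5 fast=11: a[fast]=7=a[slow] dup, fast++
slow=5 fast=12: a[fast]=9≠a[slow]=7 write a[6]=9, slow++,fast++
slow=6 fast=13: a[fast]=11≠a[slow]=9 write a[7]=11, slow++,fast++
slow=7 fast=14: a[fast]=12≠a[slow]=11 write a[8]=12, slow++,fast++
slow=8 fast=15: a[fast]=12=a[slow] dup, fast++
slow=8 fast=16: a[fast]=13≠a[slow]=12 write a[9]=13, slow++,fast++

length 9; prefix = [2, 3, 5, 6, 7, 9, 11, 12, 13]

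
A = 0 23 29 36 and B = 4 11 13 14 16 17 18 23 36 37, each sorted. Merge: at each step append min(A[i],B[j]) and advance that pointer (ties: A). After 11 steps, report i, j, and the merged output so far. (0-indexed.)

i=0 j=0: A[i]=0<=B[j]=4 take 0, i++
i=1 j=0: A[i]=23>B[j]=4 take 4, j++
i=1 j=1: A[i]=23>B[j]=11 take 11, j++
i=1 j=2: A[i]=23>B[j]=13 take 13, j++
i=1 j=3: A[i]=23>B[j]=14 take 14, j++
i=1 j=4: A[i]=23>B[j]=16 take 16, j++
i=1 j=5: A[i]=23>B[j]=17 take 17, j++
i=1 j=6: A[i]=23>B[j]=18 take 18, j++
i=1 j=7: A[i]=23<=B[j]=23 take 23, i++
i=2 j=7: A[i]=29>B[j]=23 take 23, j++
i=2 j=8: A[i]=29<=B[j]=36 take 29, i++

i=3, j=8, merged so far=[0, 4, 11, 13, 14, 16, 17, 18, 23, 23, 29]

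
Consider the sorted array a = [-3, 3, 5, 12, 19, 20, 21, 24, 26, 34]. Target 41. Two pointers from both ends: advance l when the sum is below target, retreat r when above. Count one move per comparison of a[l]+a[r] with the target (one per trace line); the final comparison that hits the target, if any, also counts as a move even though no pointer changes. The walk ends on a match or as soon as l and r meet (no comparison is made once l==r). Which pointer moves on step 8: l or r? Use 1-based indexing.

l

[1,10] -3+34=31 <41 → l++
[2,10] 3+34=37 <41 → l++
[3,10] 5+34=39 <41 → l++
[4,10] 12+34=46 >41 → r--
[4,9] 12+26=38 <41 → l++
[5,9] 19+26=45 >41 → r--
[5,8] 19+24=43 >41 → r--
[5,7] 19+21=40 <41 → l++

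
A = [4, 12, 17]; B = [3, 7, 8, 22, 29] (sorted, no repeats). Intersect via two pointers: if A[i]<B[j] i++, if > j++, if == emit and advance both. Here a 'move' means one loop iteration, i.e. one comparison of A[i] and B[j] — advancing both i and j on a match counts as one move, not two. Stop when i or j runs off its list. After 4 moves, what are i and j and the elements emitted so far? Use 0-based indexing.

i=0 j=0: 4>3, j++
i=0 j=1: 4<7, i++
i=1 j=1: 12>7, j++
i=1 j=2: 12>8, j++

i=1, j=3, emitted=[]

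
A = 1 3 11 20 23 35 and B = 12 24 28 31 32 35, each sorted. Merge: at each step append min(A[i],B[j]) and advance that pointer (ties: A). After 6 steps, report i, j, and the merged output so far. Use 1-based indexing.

i=6, j=2, merged so far=[1, 3, 11, 12, 20, 23]

[i=1,j=1] A[i]=1<=B[j]=12 take 1 → i++
[i=2,j=1] A[i]=3<=B[j]=12 take 3 → i++
[i=3,j=1] A[i]=11<=B[j]=12 take 11 → i++
[i=4,j=1] A[i]=20>B[j]=12 take 12 → j++
[i=4,j=2] A[i]=20<=B[j]=24 take 20 → i++
[i=5,j=2] A[i]=23<=B[j]=24 take 23 → i++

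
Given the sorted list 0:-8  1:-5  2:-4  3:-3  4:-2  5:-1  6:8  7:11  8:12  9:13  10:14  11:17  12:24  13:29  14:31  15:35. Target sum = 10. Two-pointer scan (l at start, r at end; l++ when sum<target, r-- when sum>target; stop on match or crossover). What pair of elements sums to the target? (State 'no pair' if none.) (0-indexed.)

(-4, 14)

l=0 r=15: -8+35=27 >10, r--
l=0 r=14: -8+31=23 >10, r--
l=0 r=13: -8+29=21 >10, r--
l=0 r=12: -8+24=16 >10, r--
l=0 r=11: -8+17=9 <10, l++
l=1 r=11: -5+17=12 >10, r--
l=1 r=10: -5+14=9 <10, l++
l=2 r=10: -4+14=10, found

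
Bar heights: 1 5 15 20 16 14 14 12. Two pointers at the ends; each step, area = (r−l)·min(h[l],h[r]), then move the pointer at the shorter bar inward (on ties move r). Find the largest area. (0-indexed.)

max area = 60

l=0 r=7: min(1,12)*7=7 best=7 *, l++
l=1 r=7: min(5,12)*6=30 best=30 *, l++
l=2 r=7: min(15,12)*5=60 best=60 *, r--
l=2 r=6: min(15,14)*4=56 best=60, r--
l=2 r=5: min(15,14)*3=42 best=60, r--
l=2 r=4: min(15,16)*2=30 best=60, l++
l=3 r=4: min(20,16)*1=16 best=60, r--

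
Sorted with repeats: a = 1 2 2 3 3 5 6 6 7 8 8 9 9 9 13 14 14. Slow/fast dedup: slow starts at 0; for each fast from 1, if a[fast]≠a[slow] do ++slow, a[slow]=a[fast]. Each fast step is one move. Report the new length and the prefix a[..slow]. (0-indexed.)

length 10; prefix = [1, 2, 3, 5, 6, 7, 8, 9, 13, 14]

slow=0 fast=1: a[fast]=2≠a[slow]=1 write a[1]=2, slow++,fast++
slow=1 fast=2: a[fast]=2=a[slow] dup, fast++
slow=1 fast=3: a[fast]=3≠a[slow]=2 write a[2]=3, slow++,fast++
slow=2 fast=4: a[fast]=3=a[slow] dup, fast++
slow=2 fast=5: a[fast]=5≠a[slow]=3 write a[3]=5, slow++,fast++
slow=3 fast=6: a[fast]=6≠a[slow]=5 write a[4]=6, slow++,fast++
slow=4 fast=7: a[fast]=6=a[slow] dup, fast++
slow=4 fast=8: a[fast]=7≠a[slow]=6 write a[5]=7, slow++,fast++
slow=5 fast=9: a[fast]=8≠a[slow]=7 write a[6]=8, slow++,fast++
slow=6 fast=10: a[fast]=8=a[slow] dup, fast++
slow=6 fast=11: a[fast]=9≠a[slow]=8 write a[7]=9, slow++,fast++
slow=7 fast=12: a[fast]=9=a[slow] dup, fast++
slow=7 fast=13: a[fast]=9=a[slow] dup, fast++
slow=7 fast=14: a[fast]=13≠a[slow]=9 write a[8]=13, slow++,fast++
slow=8 fast=15: a[fast]=14≠a[slow]=13 write a[9]=14, slow++,fast++
slow=9 fast=16: a[fast]=14=a[slow] dup, fast++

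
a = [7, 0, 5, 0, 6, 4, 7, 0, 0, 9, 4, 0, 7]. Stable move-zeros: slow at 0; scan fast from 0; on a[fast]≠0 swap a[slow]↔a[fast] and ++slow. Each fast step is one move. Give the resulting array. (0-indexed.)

[7, 5, 6, 4, 7, 9, 4, 7, 0, 0, 0, 0, 0]

slow=0 fast=0: a[fast]=7≠0 swap→a[0]=7, slow++,fast++
slow=1 fast=1: a[fast]=0, fast++
slow=1 fast=2: a[fast]=5≠0 swap→a[1]=5, slow++,fast++
slow=2 fast=3: a[fast]=0, fast++
slow=2 fast=4: a[fast]=6≠0 swap→a[2]=6, slow++,fast++
slow=3 fast=5: a[fast]=4≠0 swap→a[3]=4, slow++,fast++
slow=4 fast=6: a[fast]=7≠0 swap→a[4]=7, slow++,fast++
slow=5 fast=7: a[fast]=0, fast++
slow=5 fast=8: a[fast]=0, fast++
slow=5 fast=9: a[fast]=9≠0 swap→a[5]=9, slow++,fast++
slow=6 fast=10: a[fast]=4≠0 swap→a[6]=4, slow++,fast++
slow=7 fast=11: a[fast]=0, fast++
slow=7 fast=12: a[fast]=7≠0 swap→a[7]=7, slow++,fast++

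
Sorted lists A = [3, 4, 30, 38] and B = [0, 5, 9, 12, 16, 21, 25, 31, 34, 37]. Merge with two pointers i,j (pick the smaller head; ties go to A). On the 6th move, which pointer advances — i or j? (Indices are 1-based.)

j

[i=1,j=1] A[i]=3>B[j]=0 take 0 → j++
[i=1,j=2] A[i]=3<=B[j]=5 take 3 → i++
[i=2,j=2] A[i]=4<=B[j]=5 take 4 → i++
[i=3,j=2] A[i]=30>B[j]=5 take 5 → j++
[i=3,j=3] A[i]=30>B[j]=9 take 9 → j++
[i=3,j=4] A[i]=30>B[j]=12 take 12 → j++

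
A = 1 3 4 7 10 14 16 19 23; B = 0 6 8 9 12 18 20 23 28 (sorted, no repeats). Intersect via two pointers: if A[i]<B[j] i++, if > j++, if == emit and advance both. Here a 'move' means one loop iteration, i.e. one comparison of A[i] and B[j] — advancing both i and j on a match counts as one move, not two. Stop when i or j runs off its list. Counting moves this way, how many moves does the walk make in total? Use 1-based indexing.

16 moves

i=1 j=1: 1>0, j++
i=1 j=2: 1<6, i++
i=2 j=2: 3<6, i++
i=3 j=2: 4<6, i++
i=4 j=2: 7>6, j++
i=4 j=3: 7<8, i++
i=5 j=3: 10>8, j++
i=5 j=4: 10>9, j++
i=5 j=5: 10<12, i++
i=6 j=5: 14>12, j++
i=6 j=6: 14<18, i++
i=7 j=6: 16<18, i++
i=8 j=6: 19>18, j++
i=8 j=7: 19<20, i++
i=9 j=7: 23>20, j++
i=9 j=8: 23==23 emit, i++,j++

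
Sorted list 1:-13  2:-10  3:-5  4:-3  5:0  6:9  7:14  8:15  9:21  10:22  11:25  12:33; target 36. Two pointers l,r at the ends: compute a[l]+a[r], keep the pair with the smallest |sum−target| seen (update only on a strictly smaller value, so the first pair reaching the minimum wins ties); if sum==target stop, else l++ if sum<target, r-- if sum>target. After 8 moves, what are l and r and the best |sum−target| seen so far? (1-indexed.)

l=7, r=10, best |Δ|=2

[1,12] -13+33=20 d=16 * → l++
[2,12] -10+33=23 d=13 * → l++
[3,12] -5+33=28 d=8 * → l++
[4,12] -3+33=30 d=6 * → l++
[5,12] 0+33=33 d=3 * → l++
[6,12] 9+33=42 d=6 → r--
[6,11] 9+25=34 d=2 * → l++
[7,11] 14+25=39 d=3 → r--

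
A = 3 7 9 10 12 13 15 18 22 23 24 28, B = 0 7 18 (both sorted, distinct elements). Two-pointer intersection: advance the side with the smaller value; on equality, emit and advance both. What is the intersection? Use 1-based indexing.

intersection = [7, 18]

i=1 j=1: 3>0, j++
i=1 j=2: 3<7, i++
i=2 j=2: 7==7 emit, i++,j++
i=3 j=3: 9<18, i++
i=4 j=3: 10<18, i++
i=5 j=3: 12<18, i++
i=6 j=3: 13<18, i++
i=7 j=3: 15<18, i++
i=8 j=3: 18==18 emit, i++,j++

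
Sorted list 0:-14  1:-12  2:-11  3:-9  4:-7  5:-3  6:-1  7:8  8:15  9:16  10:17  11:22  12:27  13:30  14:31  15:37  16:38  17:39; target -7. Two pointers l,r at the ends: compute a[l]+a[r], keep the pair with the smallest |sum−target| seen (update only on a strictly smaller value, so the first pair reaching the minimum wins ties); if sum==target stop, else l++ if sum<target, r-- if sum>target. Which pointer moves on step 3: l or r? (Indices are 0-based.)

l=0 r=17: -14+39=25 d=32 *, r--
l=0 r=16: -14+38=24 d=31 *, r--
l=0 r=15: -14+37=23 d=30 *, r--

r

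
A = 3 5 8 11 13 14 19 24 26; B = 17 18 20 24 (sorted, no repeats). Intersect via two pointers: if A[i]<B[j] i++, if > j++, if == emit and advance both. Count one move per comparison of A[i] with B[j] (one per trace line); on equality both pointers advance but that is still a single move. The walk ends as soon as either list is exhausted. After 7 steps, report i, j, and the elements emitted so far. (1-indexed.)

[i=1,j=1] 3<17 → i++
[i=2,j=1] 5<17 → i++
[i=3,j=1] 8<17 → i++
[i=4,j=1] 11<17 → i++
[i=5,j=1] 13<17 → i++
[i=6,j=1] 14<17 → i++
[i=7,j=1] 19>17 → j++

i=7, j=2, emitted=[]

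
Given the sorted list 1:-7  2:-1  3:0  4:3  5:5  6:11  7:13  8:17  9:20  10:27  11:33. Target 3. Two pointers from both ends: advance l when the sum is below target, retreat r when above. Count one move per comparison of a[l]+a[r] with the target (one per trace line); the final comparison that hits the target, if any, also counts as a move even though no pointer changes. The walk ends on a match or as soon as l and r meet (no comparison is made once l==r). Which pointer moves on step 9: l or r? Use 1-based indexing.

l

l=1 r=11: -7+33=26 >3, r--
l=1 r=10: -7+27=20 >3, r--
l=1 r=9: -7+20=13 >3, r--
l=1 r=8: -7+17=10 >3, r--
l=1 r=7: -7+13=6 >3, r--
l=1 r=6: -7+11=4 >3, r--
l=1 r=5: -7+5=-2 <3, l++
l=2 r=5: -1+5=4 >3, r--
l=2 r=4: -1+3=2 <3, l++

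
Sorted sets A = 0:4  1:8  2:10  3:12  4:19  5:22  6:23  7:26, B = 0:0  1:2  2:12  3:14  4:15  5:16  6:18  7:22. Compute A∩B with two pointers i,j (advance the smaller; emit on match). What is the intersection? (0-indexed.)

[i=0,j=0] 4>0 → j++
[i=0,j=1] 4>2 → j++
[i=0,j=2] 4<12 → i++
[i=1,j=2] 8<12 → i++
[i=2,j=2] 10<12 → i++
[i=3,j=2] 12==12 emit → i++,j++
[i=4,j=3] 19>14 → j++
[i=4,j=4] 19>15 → j++
[i=4,j=5] 19>16 → j++
[i=4,j=6] 19>18 → j++
[i=4,j=7] 19<22 → i++
[i=5,j=7] 22==22 emit → i++,j++

intersection = [12, 22]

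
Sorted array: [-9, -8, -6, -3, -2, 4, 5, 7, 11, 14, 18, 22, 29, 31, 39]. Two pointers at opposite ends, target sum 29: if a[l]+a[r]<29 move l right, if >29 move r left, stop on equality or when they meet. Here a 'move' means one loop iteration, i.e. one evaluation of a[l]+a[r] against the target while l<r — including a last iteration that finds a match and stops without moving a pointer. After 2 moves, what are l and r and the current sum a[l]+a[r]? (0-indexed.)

l=1, r=13, sum=23

l=0 r=14: -9+39=30 >29, r--
l=0 r=13: -9+31=22 <29, l++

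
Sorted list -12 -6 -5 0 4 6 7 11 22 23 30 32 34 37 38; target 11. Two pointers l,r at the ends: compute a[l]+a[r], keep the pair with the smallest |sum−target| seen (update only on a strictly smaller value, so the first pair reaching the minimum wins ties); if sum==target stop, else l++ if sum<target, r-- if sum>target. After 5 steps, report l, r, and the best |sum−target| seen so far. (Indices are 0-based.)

l=0 r=14: -12+38=26 d=15 *, r--
l=0 r=13: -12+37=25 d=14 *, r--
l=0 r=12: -12+34=22 d=11 *, r--
l=0 r=11: -12+32=20 d=9 *, r--
l=0 r=10: -12+30=18 d=7 *, r--

l=0, r=9, best |Δ|=7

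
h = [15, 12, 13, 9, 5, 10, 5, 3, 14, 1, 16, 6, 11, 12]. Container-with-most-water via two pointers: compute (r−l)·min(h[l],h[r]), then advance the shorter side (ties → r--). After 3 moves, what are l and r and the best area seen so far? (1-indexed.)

[1,14] min(15,12)*13=156 best=156 * → r--
[1,13] min(15,11)*12=132 best=156 → r--
[1,12] min(15,6)*11=66 best=156 → r--

l=1, r=11, best area=156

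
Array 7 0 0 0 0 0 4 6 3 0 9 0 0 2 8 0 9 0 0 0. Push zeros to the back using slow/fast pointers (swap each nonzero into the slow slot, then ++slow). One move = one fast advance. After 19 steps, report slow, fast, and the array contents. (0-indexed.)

slow=8, fast=19, a=[7, 4, 6, 3, 9, 2, 8, 9, 0, 0, 0, 0, 0, 0, 0, 0, 0, 0, 0, 0]

slow=0 fast=0: a[fast]=7≠0 swap→a[0]=7, slow++,fast++
slow=1 fast=1: a[fast]=0, fast++
slow=1 fast=2: a[fast]=0, fast++
slow=1 fast=3: a[fast]=0, fast++
slow=1 fast=4: a[fast]=0, fast++
slow=1 fast=5: a[fast]=0, fast++
slow=1 fast=6: a[fast]=4≠0 swap→a[1]=4, slow++,fast++
slow=2 fast=7: a[fast]=6≠0 swap→a[2]=6, slow++,fast++
slow=3 fast=8: a[fast]=3≠0 swap→a[3]=3, slow++,fast++
slow=4 fast=9: a[fast]=0, fast++
slow=4 fast=10: a[fast]=9≠0 swap→a[4]=9, slow++,fast++
slow=5 fast=11: a[fast]=0, fast++
slow=5 fast=12: a[fast]=0, fast++
slow=5 fast=13: a[fast]=2≠0 swap→a[5]=2, slow++,fast++
slow=6 fast=14: a[fast]=8≠0 swap→a[6]=8, slow++,fast++
slow=7 fast=15: a[fast]=0, fast++
slow=7 fast=16: a[fast]=9≠0 swap→a[7]=9, slow++,fast++
slow=8 fast=17: a[fast]=0, fast++
slow=8 fast=18: a[fast]=0, fast++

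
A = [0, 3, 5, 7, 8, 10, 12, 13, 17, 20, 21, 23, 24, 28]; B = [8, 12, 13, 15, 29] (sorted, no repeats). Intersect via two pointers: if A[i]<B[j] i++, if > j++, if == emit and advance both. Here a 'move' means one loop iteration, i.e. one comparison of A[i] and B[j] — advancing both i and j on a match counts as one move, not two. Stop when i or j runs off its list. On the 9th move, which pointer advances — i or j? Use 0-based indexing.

[i=0,j=0] 0<8 → i++
[i=1,j=0] 3<8 → i++
[i=2,j=0] 5<8 → i++
[i=3,j=0] 7<8 → i++
[i=4,j=0] 8==8 emit → i++,j++
[i=5,j=1] 10<12 → i++
[i=6,j=1] 12==12 emit → i++,j++
[i=7,j=2] 13==13 emit → i++,j++
[i=8,j=3] 17>15 → j++

j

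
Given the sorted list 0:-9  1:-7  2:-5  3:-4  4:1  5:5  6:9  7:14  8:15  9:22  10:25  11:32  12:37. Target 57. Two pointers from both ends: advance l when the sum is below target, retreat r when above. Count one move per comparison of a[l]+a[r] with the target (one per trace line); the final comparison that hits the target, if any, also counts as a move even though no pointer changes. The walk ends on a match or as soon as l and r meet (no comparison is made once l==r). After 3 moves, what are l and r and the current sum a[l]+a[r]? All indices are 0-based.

l=0 r=12: -9+37=28 <57, l++
l=1 r=12: -7+37=30 <57, l++
l=2 r=12: -5+37=32 <57, l++

l=3, r=12, sum=33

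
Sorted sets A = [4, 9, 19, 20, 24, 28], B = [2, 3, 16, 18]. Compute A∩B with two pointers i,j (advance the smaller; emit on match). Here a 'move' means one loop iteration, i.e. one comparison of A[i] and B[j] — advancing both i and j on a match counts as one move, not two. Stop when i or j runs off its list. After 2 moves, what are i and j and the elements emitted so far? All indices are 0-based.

[i=0,j=0] 4>2 → j++
[i=0,j=1] 4>3 → j++

i=0, j=2, emitted=[]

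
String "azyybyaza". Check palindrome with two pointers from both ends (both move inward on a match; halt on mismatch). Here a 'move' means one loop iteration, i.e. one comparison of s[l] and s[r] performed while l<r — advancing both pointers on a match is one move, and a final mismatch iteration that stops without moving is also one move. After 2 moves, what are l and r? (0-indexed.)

l=2, r=6

[0,8] 'a'=='a' → l++,r--
[1,7] 'z'=='z' → l++,r--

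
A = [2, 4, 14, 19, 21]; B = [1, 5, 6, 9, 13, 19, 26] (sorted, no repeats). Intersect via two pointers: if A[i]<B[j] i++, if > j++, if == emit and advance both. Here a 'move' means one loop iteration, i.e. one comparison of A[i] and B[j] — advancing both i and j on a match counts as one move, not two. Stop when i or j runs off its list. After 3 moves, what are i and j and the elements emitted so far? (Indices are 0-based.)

[i=0,j=0] 2>1 → j++
[i=0,j=1] 2<5 → i++
[i=1,j=1] 4<5 → i++

i=2, j=1, emitted=[]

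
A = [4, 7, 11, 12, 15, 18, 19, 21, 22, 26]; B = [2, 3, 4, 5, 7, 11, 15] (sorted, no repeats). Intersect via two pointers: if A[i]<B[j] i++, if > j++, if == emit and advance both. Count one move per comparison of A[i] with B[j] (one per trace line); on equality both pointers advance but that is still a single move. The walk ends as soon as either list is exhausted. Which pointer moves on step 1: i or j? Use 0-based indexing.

[i=0,j=0] 4>2 → j++

j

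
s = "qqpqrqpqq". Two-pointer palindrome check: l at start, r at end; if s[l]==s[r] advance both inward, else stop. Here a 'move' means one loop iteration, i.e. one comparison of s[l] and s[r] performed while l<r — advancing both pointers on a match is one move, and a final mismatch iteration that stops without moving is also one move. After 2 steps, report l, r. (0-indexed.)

l=2, r=6

l=0 r=8: 'q'=='q', l++,r--
l=1 r=7: 'q'=='q', l++,r--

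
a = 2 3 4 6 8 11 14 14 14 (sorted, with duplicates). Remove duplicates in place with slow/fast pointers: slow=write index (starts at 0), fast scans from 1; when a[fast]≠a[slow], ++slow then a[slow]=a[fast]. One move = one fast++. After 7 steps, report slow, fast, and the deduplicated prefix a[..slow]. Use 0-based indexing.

slow=0 fast=1: a[fast]=3≠a[slow]=2 write a[1]=3, slow++,fast++
slow=1 fast=2: a[fast]=4≠a[slow]=3 write a[2]=4, slow++,fast++
slow=2 fast=3: a[fast]=6≠a[slow]=4 write a[3]=6, slow++,fast++
slow=3 fast=4: a[fast]=8≠a[slow]=6 write a[4]=8, slow++,fast++
slow=4 fast=5: a[fast]=11≠a[slow]=8 write a[5]=11, slow++,fast++
slow=5 fast=6: a[fast]=14≠a[slow]=11 write a[6]=14, slow++,fast++
slow=6 fast=7: a[fast]=14=a[slow] dup, fast++

slow=6, fast=8, prefix=[2, 3, 4, 6, 8, 11, 14]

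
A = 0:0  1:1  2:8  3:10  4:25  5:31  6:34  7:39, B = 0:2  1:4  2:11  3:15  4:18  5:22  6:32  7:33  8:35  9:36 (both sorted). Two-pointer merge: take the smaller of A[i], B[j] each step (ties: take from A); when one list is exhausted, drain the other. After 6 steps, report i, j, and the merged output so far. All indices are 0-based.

i=4, j=2, merged so far=[0, 1, 2, 4, 8, 10]

[i=0,j=0] A[i]=0<=B[j]=2 take 0 → i++
[i=1,j=0] A[i]=1<=B[j]=2 take 1 → i++
[i=2,j=0] A[i]=8>B[j]=2 take 2 → j++
[i=2,j=1] A[i]=8>B[j]=4 take 4 → j++
[i=2,j=2] A[i]=8<=B[j]=11 take 8 → i++
[i=3,j=2] A[i]=10<=B[j]=11 take 10 → i++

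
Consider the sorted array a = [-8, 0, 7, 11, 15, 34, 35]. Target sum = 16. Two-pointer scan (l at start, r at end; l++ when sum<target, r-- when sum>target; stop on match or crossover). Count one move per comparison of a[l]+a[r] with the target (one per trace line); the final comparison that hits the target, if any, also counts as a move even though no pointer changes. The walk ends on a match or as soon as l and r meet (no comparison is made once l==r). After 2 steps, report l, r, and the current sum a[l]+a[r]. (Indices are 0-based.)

l=0, r=4, sum=7

[0,6] -8+35=27 >16 → r--
[0,5] -8+34=26 >16 → r--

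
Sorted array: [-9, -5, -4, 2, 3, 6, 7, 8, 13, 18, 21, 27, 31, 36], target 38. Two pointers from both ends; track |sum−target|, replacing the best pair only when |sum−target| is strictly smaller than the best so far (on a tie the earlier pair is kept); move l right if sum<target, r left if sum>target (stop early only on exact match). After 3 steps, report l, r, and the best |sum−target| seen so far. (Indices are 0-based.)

l=3, r=13, best |Δ|=6

[0,13] -9+36=27 d=11 * → l++
[1,13] -5+36=31 d=7 * → l++
[2,13] -4+36=32 d=6 * → l++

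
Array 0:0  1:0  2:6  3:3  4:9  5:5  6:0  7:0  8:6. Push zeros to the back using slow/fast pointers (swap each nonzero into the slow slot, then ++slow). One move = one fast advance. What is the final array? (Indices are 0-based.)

slow=0 fast=0: a[fast]=0, fast++
slow=0 fast=1: a[fast]=0, fast++
slow=0 fast=2: a[fast]=6≠0 swap→a[0]=6, slow++,fast++
slow=1 fast=3: a[fast]=3≠0 swap→a[1]=3, slow++,fast++
slow=2 fast=4: a[fast]=9≠0 swap→a[2]=9, slow++,fast++
slow=3 fast=5: a[fast]=5≠0 swap→a[3]=5, slow++,fast++
slow=4 fast=6: a[fast]=0, fast++
slow=4 fast=7: a[fast]=0, fast++
slow=4 fast=8: a[fast]=6≠0 swap→a[4]=6, slow++,fast++

[6, 3, 9, 5, 6, 0, 0, 0, 0]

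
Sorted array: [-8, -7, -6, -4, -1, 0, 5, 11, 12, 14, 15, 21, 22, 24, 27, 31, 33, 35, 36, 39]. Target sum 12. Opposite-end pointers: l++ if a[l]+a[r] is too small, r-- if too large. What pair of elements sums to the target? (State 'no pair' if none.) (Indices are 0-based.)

(0, 12)

[0,19] -8+39=31 >12 → r--
[0,18] -8+36=28 >12 → r--
[0,17] -8+35=27 >12 → r--
[0,16] -8+33=25 >12 → r--
[0,15] -8+31=23 >12 → r--
[0,14] -8+27=19 >12 → r--
[0,13] -8+24=16 >12 → r--
[0,12] -8+22=14 >12 → r--
[0,11] -8+21=13 >12 → r--
[0,10] -8+15=7 <12 → l++
[1,10] -7+15=8 <12 → l++
[2,10] -6+15=9 <12 → l++
[3,10] -4+15=11 <12 → l++
[4,10] -1+15=14 >12 → r--
[4,9] -1+14=13 >12 → r--
[4,8] -1+12=11 <12 → l++
[5,8] 0+12=12 → found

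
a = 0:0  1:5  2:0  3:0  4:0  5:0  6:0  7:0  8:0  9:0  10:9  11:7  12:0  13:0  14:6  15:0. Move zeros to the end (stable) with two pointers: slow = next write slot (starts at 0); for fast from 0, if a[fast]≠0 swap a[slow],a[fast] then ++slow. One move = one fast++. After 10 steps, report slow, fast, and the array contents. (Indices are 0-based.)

slow=0 fast=0: a[fast]=0, fast++
slow=0 fast=1: a[fast]=5≠0 swap→a[0]=5, slow++,fast++
slow=1 fast=2: a[fast]=0, fast++
slow=1 fast=3: a[fast]=0, fast++
slow=1 fast=4: a[fast]=0, fast++
slow=1 fast=5: a[fast]=0, fast++
slow=1 fast=6: a[fast]=0, fast++
slow=1 fast=7: a[fast]=0, fast++
slow=1 fast=8: a[fast]=0, fast++
slow=1 fast=9: a[fast]=0, fast++

slow=1, fast=10, a=[5, 0, 0, 0, 0, 0, 0, 0, 0, 0, 9, 7, 0, 0, 6, 0]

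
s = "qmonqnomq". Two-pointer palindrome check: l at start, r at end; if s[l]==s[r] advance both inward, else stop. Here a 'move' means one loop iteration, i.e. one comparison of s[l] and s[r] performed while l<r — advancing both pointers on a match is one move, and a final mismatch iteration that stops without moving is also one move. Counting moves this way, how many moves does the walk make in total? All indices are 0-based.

[0,8] 'q'=='q' → l++,r--
[1,7] 'm'=='m' → l++,r--
[2,6] 'o'=='o' → l++,r--
[3,5] 'n'=='n' → l++,r--

4 moves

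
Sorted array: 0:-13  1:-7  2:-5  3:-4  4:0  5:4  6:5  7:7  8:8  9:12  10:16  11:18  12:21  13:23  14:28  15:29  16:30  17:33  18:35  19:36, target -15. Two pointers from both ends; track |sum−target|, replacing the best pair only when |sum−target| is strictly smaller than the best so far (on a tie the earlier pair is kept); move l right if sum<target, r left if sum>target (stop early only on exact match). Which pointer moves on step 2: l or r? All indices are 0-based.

r

l=0 r=19: -13+36=23 d=38 *, r--
l=0 r=18: -13+35=22 d=37 *, r--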